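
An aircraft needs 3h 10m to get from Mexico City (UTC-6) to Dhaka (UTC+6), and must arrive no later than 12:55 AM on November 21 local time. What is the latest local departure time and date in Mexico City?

Target arrival in UTC: 12:55 AM − 6:00 = 6:55 PM on Nov 20.
Subtract 3 hours and 10 minutes → departure 3:45 PM UTC on Nov 20.
Mexico City is UTC−6:00: 3:45 PM − 6:00 = 9:45 AM on Nov 20.

9:45 AM on November 20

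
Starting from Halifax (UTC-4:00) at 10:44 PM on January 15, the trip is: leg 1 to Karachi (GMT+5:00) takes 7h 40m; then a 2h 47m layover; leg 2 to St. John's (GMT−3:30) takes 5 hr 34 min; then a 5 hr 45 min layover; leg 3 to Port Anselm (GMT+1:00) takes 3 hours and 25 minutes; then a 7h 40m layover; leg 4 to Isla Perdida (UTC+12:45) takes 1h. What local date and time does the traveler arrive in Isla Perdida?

Convert departure to UTC: 10:44 PM + 4:00 = 2:44 AM UTC on Jan 16.
Add 7 hours 40 minutes leg 1 → 10:24 AM UTC.
Add 2 hours 47 minutes layover in Karachi → 1:11 PM UTC.
Add 5 hours 34 minutes leg 2 → 6:45 PM UTC.
Add 5 hours and 45 minutes layover in St. John's → 12:30 AM UTC (Jan 17).
Add 3 hours 25 minutes leg 3 → 3:55 AM UTC.
Add 7 hours and 40 minutes layover in Port Anselm → 11:35 AM UTC.
Add 1 hour leg 4 → 12:35 PM UTC.
Isla Perdida is UTC+12:45, so local arrival = 12:35 PM + 12:45 = 1:20 AM on Jan 18.

1:20 AM on January 18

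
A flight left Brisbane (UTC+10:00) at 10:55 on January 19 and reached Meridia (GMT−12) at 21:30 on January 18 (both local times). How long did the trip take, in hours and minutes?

Departure in UTC: 10:55 − 10:00 = 00:55 on Jan 19.
Arrival in UTC: 21:30 + 12:00 = 09:30 on Jan 19.
Elapsed = 09:30 − 00:55 = 8 hours 35 minutes.

8 hours 35 minutes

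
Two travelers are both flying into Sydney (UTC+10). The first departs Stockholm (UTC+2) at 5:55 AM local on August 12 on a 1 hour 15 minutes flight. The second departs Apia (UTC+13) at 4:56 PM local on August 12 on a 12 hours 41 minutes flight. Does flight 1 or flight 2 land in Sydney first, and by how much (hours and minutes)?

the first, by 11 hours 27 minutes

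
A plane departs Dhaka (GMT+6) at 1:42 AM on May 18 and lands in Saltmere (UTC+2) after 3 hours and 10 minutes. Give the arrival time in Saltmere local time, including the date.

Convert departure to UTC: 1:42 AM − 6:00 = 7:42 PM UTC on May 17.
Add 3 hours and 10 minutes travel time → 10:52 PM UTC.
Saltmere is UTC+2:00, so local arrival = 10:52 PM + 2:00 = 12:52 AM on May 18.

12:52 AM on May 18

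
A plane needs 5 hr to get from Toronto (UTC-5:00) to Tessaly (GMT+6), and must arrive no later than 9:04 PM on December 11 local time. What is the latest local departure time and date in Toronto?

Target arrival in UTC: 9:04 PM − 6:00 = 3:04 PM on Dec 11.
Subtract 5 hours → departure 10:04 AM UTC on Dec 11.
Toronto is UTC−5:00: 10:04 AM − 5:00 = 5:04 AM on Dec 11.

5:04 AM on December 11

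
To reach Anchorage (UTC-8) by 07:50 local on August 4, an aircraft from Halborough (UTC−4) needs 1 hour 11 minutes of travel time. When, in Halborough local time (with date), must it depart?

10:39 on August 4

Target arrival in UTC: 07:50 + 8:00 = 15:50 on Aug 4.
Subtract 1 hour and 11 minutes → departure 14:39 UTC on Aug 4.
Halborough is UTC−4:00: 14:39 − 4:00 = 10:39 on Aug 4.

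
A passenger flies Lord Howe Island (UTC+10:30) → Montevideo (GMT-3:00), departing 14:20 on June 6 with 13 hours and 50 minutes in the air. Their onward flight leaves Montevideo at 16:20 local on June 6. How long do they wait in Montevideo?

1 hour 40 minutes

Convert departure to UTC: 14:20 − 10:30 = 03:50 UTC on Jun 6.
Add 13 hours 50 minutes flight time → 17:40 UTC.
Montevideo is UTC−3:00, so local arrival = 17:40 − 3:00 = 14:40 on Jun 6.
Layover = 16:20 − 14:40 = 1 hour 40 minutes.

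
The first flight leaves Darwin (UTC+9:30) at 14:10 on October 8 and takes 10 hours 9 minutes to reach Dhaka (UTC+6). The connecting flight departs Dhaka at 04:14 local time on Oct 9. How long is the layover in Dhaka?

7 hours 25 minutes

Convert departure to UTC: 14:10 − 9:30 = 04:40 UTC on Oct 8.
Add 10 hours and 9 minutes flight time → 14:49 UTC.
Dhaka is UTC+6:00, so local arrival = 14:49 + 6:00 = 20:49 on Oct 8.
Layover = 04:14 − 20:49 (+1 day) = 7 hours 25 minutes.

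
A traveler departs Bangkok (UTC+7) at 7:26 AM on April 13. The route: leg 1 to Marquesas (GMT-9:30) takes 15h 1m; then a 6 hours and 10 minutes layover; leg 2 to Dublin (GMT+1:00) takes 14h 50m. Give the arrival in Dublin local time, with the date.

Convert departure to UTC: 7:26 AM − 7:00 = 12:26 AM UTC on Apr 13.
Add 15 hours 1 minute leg 1 → 3:27 PM UTC.
Add 6 hours 10 minutes layover in Marquesas → 9:37 PM UTC.
Add 14 hours 50 minutes leg 2 → 12:27 PM UTC (Apr 14).
Dublin is UTC+1:00, so local arrival = 12:27 PM + 1:00 = 1:27 PM on Apr 14.

1:27 PM on April 14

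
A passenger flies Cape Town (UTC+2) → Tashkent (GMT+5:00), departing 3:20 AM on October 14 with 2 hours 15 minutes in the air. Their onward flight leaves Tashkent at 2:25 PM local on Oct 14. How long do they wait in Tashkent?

5 hours 50 minutes

Convert departure to UTC: 3:20 AM − 2:00 = 1:20 AM UTC on Oct 14.
Add 2 hours 15 minutes flight time → 3:35 AM UTC.
Tashkent is UTC+5:00, so local arrival = 3:35 AM + 5:00 = 8:35 AM on Oct 14.
Layover = 2:25 PM − 8:35 AM = 5 hours 50 minutes.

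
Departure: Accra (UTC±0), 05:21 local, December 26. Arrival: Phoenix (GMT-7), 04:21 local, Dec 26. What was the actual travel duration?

Departure is already UTC: 05:21 on Dec 26.
Arrival in UTC: 04:21 + 7:00 = 11:21 on Dec 26.
Elapsed = 11:21 − 05:21 = 6 hours.

6 hours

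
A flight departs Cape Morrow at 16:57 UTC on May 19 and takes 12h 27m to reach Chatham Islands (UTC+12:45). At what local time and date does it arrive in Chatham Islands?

Departure is given in UTC: 16:57 on May 19.
Add 12 hours 27 minutes → 05:24 UTC (May 20).
Chatham Islands is UTC+12:45: 05:24 + 12:45 = 18:09 on May 20.

18:09 on May 20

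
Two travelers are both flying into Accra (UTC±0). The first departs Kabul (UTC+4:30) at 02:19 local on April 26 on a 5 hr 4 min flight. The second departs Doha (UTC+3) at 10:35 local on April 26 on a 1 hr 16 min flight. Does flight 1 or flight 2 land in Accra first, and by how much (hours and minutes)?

the first, by 5 hours 58 minutes

Flight 1 in UTC: 02:19 − 4:30 = 21:49 on Apr 25.
+5 hours and 4 minutes → arrive 02:53 UTC on Apr 26.
Flight 2 in UTC: 10:35 − 3:00 = 07:35 on Apr 26.
+1 hour 16 minutes → arrive 08:51 UTC on Apr 26.
Flight 1 lands earlier by 5 hours 58 minutes.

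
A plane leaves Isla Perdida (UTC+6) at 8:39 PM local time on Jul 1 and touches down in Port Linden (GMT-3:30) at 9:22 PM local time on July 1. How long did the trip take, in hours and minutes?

Port Linden is 9:30 behind Isla Perdida.
Clock-face elapsed time (ignoring zones) is 43 minutes.
Actual elapsed = 43 minutes + 9:30 = 10 hours 13 minutes.

10 hours 13 minutes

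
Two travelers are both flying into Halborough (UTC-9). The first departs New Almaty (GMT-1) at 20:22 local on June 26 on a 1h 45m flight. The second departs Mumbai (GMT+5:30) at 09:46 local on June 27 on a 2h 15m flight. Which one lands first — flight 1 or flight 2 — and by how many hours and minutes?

the first, by 7 hours 24 minutes

Flight 1 in UTC: 20:22 + 1:00 = 21:22 on Jun 26.
+1 hour and 45 minutes → arrive 23:07 UTC on Jun 26.
Flight 2 in UTC: 09:46 − 5:30 = 04:16 on Jun 27.
+2 hours and 15 minutes → arrive 06:31 UTC on Jun 27.
Flight 1 lands earlier by 7 hours 24 minutes.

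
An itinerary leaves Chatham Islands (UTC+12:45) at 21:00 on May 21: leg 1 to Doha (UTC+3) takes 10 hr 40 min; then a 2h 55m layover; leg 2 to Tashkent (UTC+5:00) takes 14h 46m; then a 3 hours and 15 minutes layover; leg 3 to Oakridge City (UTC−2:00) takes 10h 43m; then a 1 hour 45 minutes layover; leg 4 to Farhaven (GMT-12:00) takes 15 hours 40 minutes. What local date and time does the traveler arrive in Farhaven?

Convert departure to UTC: 21:00 − 12:45 = 08:15 UTC on May 21.
Add 10 hours 40 minutes leg 1 → 18:55 UTC.
Add 2 hours and 55 minutes layover in Doha → 21:50 UTC.
Add 14 hours 46 minutes leg 2 → 12:36 UTC (May 22).
Add 3 hours and 15 minutes layover in Tashkent → 15:51 UTC.
Add 10 hours 43 minutes leg 3 → 02:34 UTC (May 23).
Add 1 hour 45 minutes layover in Oakridge City → 04:19 UTC.
Add 15 hours and 40 minutes leg 4 → 19:59 UTC.
Farhaven is UTC−12:00, so local arrival = 19:59 − 12:00 = 07:59 on May 23.

07:59 on May 23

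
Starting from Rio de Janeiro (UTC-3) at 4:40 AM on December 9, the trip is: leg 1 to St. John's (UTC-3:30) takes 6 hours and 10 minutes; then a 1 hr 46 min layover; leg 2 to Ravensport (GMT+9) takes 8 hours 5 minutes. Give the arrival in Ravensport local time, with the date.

Convert departure to UTC: 4:40 AM + 3:00 = 7:40 AM UTC on Dec 9.
Add 6 hours and 10 minutes leg 1 → 1:50 PM UTC.
Add 1 hour and 46 minutes layover in St. John's → 3:36 PM UTC.
Add 8 hours 5 minutes leg 2 → 11:41 PM UTC.
Ravensport is UTC+9:00, so local arrival = 11:41 PM + 9:00 = 8:41 AM on Dec 10.

8:41 AM on December 10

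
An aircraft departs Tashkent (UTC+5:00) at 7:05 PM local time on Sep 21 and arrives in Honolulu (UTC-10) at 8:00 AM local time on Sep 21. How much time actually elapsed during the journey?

3 hours 55 minutes

Departure in UTC: 7:05 PM − 5:00 = 2:05 PM on Sep 21.
Arrival in UTC: 8:00 AM + 10:00 = 6:00 PM on Sep 21.
Elapsed = 6:00 PM − 2:05 PM = 3 hours 55 minutes.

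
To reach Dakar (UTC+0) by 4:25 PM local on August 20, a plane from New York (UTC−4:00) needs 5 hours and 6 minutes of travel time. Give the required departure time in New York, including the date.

Target arrival is already UTC: 4:25 PM on Aug 20.
Subtract 5 hours and 6 minutes → departure 11:19 AM UTC on Aug 20.
New York is UTC−4:00: 11:19 AM − 4:00 = 7:19 AM on Aug 20.

7:19 AM on Aug 20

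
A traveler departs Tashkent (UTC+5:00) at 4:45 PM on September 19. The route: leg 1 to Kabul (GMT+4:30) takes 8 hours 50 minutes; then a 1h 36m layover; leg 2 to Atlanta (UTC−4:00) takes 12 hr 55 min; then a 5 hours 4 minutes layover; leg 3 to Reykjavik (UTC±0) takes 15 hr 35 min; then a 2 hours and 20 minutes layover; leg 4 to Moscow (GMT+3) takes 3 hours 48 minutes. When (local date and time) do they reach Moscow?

4:53 PM on September 21

Convert departure to UTC: 4:45 PM − 5:00 = 11:45 AM UTC on Sep 19.
Add 8 hours and 50 minutes leg 1 → 8:35 PM UTC.
Add 1 hour 36 minutes layover in Kabul → 10:11 PM UTC.
Add 12 hours 55 minutes leg 2 → 11:06 AM UTC (Sep 20).
Add 5 hours 4 minutes layover in Atlanta → 4:10 PM UTC.
Add 15 hours 35 minutes leg 3 → 7:45 AM UTC (Sep 21).
Add 2 hours and 20 minutes layover in Reykjavik → 10:05 AM UTC.
Add 3 hours and 48 minutes leg 4 → 1:53 PM UTC.
Moscow is UTC+3:00, so local arrival = 1:53 PM + 3:00 = 4:53 PM on Sep 21.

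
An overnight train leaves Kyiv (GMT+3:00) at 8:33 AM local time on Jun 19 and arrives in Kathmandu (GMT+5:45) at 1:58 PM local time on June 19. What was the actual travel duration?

2 hours 40 minutes

Kathmandu is 2:45 ahead of Kyiv.
Clock-face elapsed time (ignoring zones) is 5 hours 25 minutes.
Actual elapsed = 5 hours 25 minutes − 2:45 = 2 hours 40 minutes.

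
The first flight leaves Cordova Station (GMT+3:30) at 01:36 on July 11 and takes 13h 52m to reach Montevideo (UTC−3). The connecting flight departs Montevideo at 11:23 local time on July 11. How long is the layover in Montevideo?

2 hours 25 minutes

Convert departure to UTC: 01:36 − 3:30 = 22:06 UTC on Jul 10.
Add 13 hours and 52 minutes flight time → 11:58 UTC (Jul 11).
Montevideo is UTC−3:00, so local arrival = 11:58 − 3:00 = 08:58 on Jul 11.
Layover = 11:23 − 08:58 = 2 hours 25 minutes.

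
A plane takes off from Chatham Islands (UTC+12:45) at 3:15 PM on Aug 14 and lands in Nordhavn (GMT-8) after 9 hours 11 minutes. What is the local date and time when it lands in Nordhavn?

Convert departure to UTC: 3:15 PM − 12:45 = 2:30 AM UTC on Aug 14.
Add 9 hours 11 minutes travel time → 11:41 AM UTC.
Nordhavn is UTC−8:00, so local arrival = 11:41 AM − 8:00 = 3:41 AM on Aug 14.

3:41 AM on August 14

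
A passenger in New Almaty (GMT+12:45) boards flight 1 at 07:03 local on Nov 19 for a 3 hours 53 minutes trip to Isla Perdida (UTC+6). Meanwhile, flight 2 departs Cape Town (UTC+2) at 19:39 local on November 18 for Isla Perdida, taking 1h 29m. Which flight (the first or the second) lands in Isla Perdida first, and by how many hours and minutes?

the second, by 3 hours 3 minutes

Flight 1 in UTC: 07:03 − 12:45 = 18:18 on Nov 18.
+3 hours 53 minutes → arrive 22:11 UTC on Nov 18.
Flight 2 in UTC: 19:39 − 2:00 = 17:39 on Nov 18.
+1 hour 29 minutes → arrive 19:08 UTC on Nov 18.
Flight 2 lands earlier by 3 hours 3 minutes.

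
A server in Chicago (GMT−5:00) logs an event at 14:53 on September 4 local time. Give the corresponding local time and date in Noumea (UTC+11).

In UTC: 14:53 + 5:00 = 19:53 on Sep 4.
Noumea is UTC+11:00: 19:53 + 11:00 = 06:53 on Sep 5.

06:53 on Sep 5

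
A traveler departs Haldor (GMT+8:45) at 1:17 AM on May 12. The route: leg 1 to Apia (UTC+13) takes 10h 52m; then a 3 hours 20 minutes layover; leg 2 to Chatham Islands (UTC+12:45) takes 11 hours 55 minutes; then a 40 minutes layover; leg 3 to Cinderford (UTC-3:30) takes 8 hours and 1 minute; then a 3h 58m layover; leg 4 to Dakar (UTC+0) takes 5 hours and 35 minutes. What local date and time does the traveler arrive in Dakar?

12:53 PM on May 13

Convert departure to UTC: 1:17 AM − 8:45 = 4:32 PM UTC on May 11.
Add 10 hours 52 minutes leg 1 → 3:24 AM UTC (May 12).
Add 3 hours 20 minutes layover in Apia → 6:44 AM UTC.
Add 11 hours 55 minutes leg 2 → 6:39 PM UTC.
Add 40 minutes layover in Chatham Islands → 7:19 PM UTC.
Add 8 hours and 1 minute leg 3 → 3:20 AM UTC (May 13).
Add 3 hours 58 minutes layover in Cinderford → 7:18 AM UTC.
Add 5 hours and 35 minutes leg 4 → 12:53 PM UTC.
Dakar is UTC+0, so local arrival is the same: 12:53 PM on May 13.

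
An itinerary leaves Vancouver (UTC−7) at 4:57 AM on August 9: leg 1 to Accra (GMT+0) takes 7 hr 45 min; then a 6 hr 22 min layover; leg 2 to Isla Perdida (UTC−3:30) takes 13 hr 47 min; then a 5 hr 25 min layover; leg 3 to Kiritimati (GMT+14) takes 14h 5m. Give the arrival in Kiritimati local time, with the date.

Convert departure to UTC: 4:57 AM + 7:00 = 11:57 AM UTC on Aug 9.
Add 7 hours 45 minutes leg 1 → 7:42 PM UTC.
Add 6 hours and 22 minutes layover in Accra → 2:04 AM UTC (Aug 10).
Add 13 hours 47 minutes leg 2 → 3:51 PM UTC.
Add 5 hours 25 minutes layover in Isla Perdida → 9:16 PM UTC.
Add 14 hours and 5 minutes leg 3 → 11:21 AM UTC (Aug 11).
Kiritimati is UTC+14:00, so local arrival = 11:21 AM + 14:00 = 1:21 AM on Aug 12.

1:21 AM on August 12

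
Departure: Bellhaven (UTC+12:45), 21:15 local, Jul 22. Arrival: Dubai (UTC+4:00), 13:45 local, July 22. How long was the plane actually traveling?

Dubai is 8:45 behind Bellhaven.
Clock-face elapsed time (ignoring zones) is −7 hours 30 minutes.
Actual elapsed = −7 hours 30 minutes + 8:45 = 1 hour 15 minutes.

1 hour 15 minutes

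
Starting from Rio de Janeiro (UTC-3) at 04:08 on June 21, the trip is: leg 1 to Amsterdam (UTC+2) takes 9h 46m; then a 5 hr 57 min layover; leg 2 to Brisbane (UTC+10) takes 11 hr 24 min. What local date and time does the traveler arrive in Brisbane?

20:15 on June 22

Convert departure to UTC: 04:08 + 3:00 = 07:08 UTC on Jun 21.
Add 9 hours and 46 minutes leg 1 → 16:54 UTC.
Add 5 hours and 57 minutes layover in Amsterdam → 22:51 UTC.
Add 11 hours 24 minutes leg 2 → 10:15 UTC (Jun 22).
Brisbane is UTC+10:00, so local arrival = 10:15 + 10:00 = 20:15 on Jun 22.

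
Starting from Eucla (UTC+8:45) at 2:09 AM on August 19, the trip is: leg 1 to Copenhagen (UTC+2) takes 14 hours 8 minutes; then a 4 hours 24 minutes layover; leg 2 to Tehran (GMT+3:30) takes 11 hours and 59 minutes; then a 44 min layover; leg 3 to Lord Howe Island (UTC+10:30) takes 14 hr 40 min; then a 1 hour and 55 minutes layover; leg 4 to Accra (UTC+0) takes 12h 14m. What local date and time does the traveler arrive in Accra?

5:28 AM on August 21

Convert departure to UTC: 2:09 AM − 8:45 = 5:24 PM UTC on Aug 18.
Add 14 hours 8 minutes leg 1 → 7:32 AM UTC (Aug 19).
Add 4 hours 24 minutes layover in Copenhagen → 11:56 AM UTC.
Add 11 hours and 59 minutes leg 2 → 11:55 PM UTC.
Add 44 minutes layover in Tehran → 12:39 AM UTC (Aug 20).
Add 14 hours and 40 minutes leg 3 → 3:19 PM UTC.
Add 1 hour and 55 minutes layover in Lord Howe Island → 5:14 PM UTC.
Add 12 hours 14 minutes leg 4 → 5:28 AM UTC (Aug 21).
Accra is UTC+0, so local arrival is the same: 5:28 AM on Aug 21.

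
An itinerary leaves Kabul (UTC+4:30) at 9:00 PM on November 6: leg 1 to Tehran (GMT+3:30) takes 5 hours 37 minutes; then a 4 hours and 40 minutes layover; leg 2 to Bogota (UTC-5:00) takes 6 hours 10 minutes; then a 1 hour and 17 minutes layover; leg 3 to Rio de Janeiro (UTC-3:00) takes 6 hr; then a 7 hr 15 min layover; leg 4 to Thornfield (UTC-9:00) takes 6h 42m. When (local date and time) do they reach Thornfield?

9:11 PM on Nov 7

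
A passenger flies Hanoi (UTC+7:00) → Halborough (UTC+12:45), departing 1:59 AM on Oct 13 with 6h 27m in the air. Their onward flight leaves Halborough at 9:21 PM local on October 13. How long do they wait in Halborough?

Convert departure to UTC: 1:59 AM − 7:00 = 6:59 PM UTC on Oct 12.
Add 6 hours and 27 minutes flight time → 1:26 AM UTC (Oct 13).
Halborough is UTC+12:45, so local arrival = 1:26 AM + 12:45 = 2:11 PM on Oct 13.
Layover = 9:21 PM − 2:11 PM = 7 hours 10 minutes.

7 hours 10 minutes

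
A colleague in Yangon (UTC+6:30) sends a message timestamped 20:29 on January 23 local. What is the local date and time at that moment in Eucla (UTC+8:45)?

22:44 on Jan 23

Eucla is 2:15 ahead of Yangon.
Shift by the zone difference: 20:29 + 2:15 = 22:44 on Jan 23 in Eucla.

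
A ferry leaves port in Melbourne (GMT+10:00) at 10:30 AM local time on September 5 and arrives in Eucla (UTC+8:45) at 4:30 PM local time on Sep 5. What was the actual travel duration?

7 hours 15 minutes

Departure in UTC: 10:30 AM − 10:00 = 12:30 AM on Sep 5.
Arrival in UTC: 4:30 PM − 8:45 = 7:45 AM on Sep 5.
Elapsed = 7:45 AM − 12:30 AM = 7 hours 15 minutes.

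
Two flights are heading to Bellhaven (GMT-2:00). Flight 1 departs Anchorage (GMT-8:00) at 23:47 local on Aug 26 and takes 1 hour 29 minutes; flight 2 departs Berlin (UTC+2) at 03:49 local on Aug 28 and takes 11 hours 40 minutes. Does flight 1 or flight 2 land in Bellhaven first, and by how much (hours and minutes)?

Flight 1 in UTC: 23:47 + 8:00 = 07:47 on Aug 27.
+1 hour 29 minutes → arrive 09:16 UTC on Aug 27.
Flight 2 in UTC: 03:49 − 2:00 = 01:49 on Aug 28.
+11 hours 40 minutes → arrive 13:29 UTC on Aug 28.
Flight 1 lands earlier by 28 hours 13 minutes.

the first, by 28 hours 13 minutes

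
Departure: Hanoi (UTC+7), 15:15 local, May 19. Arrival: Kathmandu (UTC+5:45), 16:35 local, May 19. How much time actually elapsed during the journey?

Kathmandu is 1:15 behind Hanoi.
Clock-face elapsed time (ignoring zones) is 1 hour 20 minutes.
Actual elapsed = 1 hour 20 minutes + 1:15 = 2 hours 35 minutes.

2 hours 35 minutes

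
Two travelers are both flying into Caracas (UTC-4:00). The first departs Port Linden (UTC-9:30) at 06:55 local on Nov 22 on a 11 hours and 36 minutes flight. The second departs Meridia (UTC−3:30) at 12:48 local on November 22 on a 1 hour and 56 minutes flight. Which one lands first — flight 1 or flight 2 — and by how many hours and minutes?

the second, by 9 hours 47 minutes

Flight 1 in UTC: 06:55 + 9:30 = 16:25 on Nov 22.
+11 hours and 36 minutes → arrive 04:01 UTC on Nov 23.
Flight 2 in UTC: 12:48 + 3:30 = 16:18 on Nov 22.
+1 hour 56 minutes → arrive 18:14 UTC on Nov 22.
Flight 2 lands earlier by 9 hours 47 minutes.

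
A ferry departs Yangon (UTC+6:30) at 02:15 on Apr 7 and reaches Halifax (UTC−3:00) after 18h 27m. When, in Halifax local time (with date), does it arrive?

Halifax is 9:30 behind Yangon.
After 18 hours 27 minutes it is 20:42 in Yangon.
Shift by the zone difference: 20:42 − 9:30 = 11:12 on Apr 7 in Halifax.

11:12 on April 7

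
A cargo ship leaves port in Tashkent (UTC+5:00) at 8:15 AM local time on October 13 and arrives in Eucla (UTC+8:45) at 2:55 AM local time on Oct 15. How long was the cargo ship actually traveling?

Eucla is 3:45 ahead of Tashkent.
Clock-face elapsed time (ignoring zones) is 42 hours 40 minutes.
Actual elapsed = 42 hours 40 minutes − 3:45 = 38 hours 55 minutes.

38 hours 55 minutes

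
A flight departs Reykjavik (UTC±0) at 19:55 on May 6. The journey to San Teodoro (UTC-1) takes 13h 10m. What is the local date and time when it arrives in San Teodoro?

08:05 on May 7

Reykjavik is at UTC+0, so departure is already 19:55 UTC on May 6.
Add 13 hours and 10 minutes travel time → 09:05 UTC (May 7).
San Teodoro is UTC−1:00, so local arrival = 09:05 − 1:00 = 08:05 on May 7.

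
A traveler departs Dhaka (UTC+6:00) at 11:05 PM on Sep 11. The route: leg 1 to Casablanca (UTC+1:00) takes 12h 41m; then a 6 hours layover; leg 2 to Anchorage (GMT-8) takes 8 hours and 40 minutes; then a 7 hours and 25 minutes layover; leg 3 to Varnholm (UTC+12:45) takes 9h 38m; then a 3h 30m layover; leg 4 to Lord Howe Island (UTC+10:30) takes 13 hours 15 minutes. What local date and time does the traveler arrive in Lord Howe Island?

Convert departure to UTC: 11:05 PM − 6:00 = 5:05 PM UTC on Sep 11.
Add 12 hours and 41 minutes leg 1 → 5:46 AM UTC (Sep 12).
Add 6 hours layover in Casablanca → 11:46 AM UTC.
Add 8 hours 40 minutes leg 2 → 8:26 PM UTC.
Add 7 hours and 25 minutes layover in Anchorage → 3:51 AM UTC (Sep 13).
Add 9 hours and 38 minutes leg 3 → 1:29 PM UTC.
Add 3 hours and 30 minutes layover in Varnholm → 4:59 PM UTC.
Add 13 hours and 15 minutes leg 4 → 6:14 AM UTC (Sep 14).
Lord Howe Island is UTC+10:30, so local arrival = 6:14 AM + 10:30 = 4:44 PM on Sep 14.

4:44 PM on Sep 14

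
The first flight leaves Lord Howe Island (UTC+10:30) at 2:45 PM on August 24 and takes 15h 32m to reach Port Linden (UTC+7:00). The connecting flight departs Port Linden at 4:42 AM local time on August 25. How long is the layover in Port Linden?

Convert departure to UTC: 2:45 PM − 10:30 = 4:15 AM UTC on Aug 24.
Add 15 hours and 32 minutes flight time → 7:47 PM UTC.
Port Linden is UTC+7:00, so local arrival = 7:47 PM + 7:00 = 2:47 AM on Aug 25.
Layover = 4:42 AM − 2:47 AM = 1 hour 55 minutes.

1 hour 55 minutes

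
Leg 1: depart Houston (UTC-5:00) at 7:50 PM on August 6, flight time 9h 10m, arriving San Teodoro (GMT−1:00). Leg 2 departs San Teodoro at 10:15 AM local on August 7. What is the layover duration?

1 hour 15 minutes

Convert departure to UTC: 7:50 PM + 5:00 = 12:50 AM UTC on Aug 7.
Add 9 hours and 10 minutes flight time → 10:00 AM UTC.
San Teodoro is UTC−1:00, so local arrival = 10:00 AM − 1:00 = 9:00 AM on Aug 7.
Layover = 10:15 AM − 9:00 AM = 1 hour 15 minutes.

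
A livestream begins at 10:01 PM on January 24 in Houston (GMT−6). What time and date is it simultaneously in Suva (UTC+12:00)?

In UTC: 10:01 PM + 6:00 = 4:01 AM on Jan 25.
Suva is UTC+12:00: 4:01 AM + 12:00 = 4:01 PM on Jan 25.

4:01 PM on January 25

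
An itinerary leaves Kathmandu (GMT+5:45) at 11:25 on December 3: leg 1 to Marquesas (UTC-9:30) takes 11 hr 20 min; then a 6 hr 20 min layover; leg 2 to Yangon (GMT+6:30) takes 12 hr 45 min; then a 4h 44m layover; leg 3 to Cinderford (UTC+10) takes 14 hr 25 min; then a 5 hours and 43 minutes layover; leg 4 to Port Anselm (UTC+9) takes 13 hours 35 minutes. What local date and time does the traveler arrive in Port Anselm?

11:32 on December 6

Convert departure to UTC: 11:25 − 5:45 = 05:40 UTC on Dec 3.
Add 11 hours and 20 minutes leg 1 → 17:00 UTC.
Add 6 hours and 20 minutes layover in Marquesas → 23:20 UTC.
Add 12 hours and 45 minutes leg 2 → 12:05 UTC (Dec 4).
Add 4 hours 44 minutes layover in Yangon → 16:49 UTC.
Add 14 hours and 25 minutes leg 3 → 07:14 UTC (Dec 5).
Add 5 hours and 43 minutes layover in Cinderford → 12:57 UTC.
Add 13 hours and 35 minutes leg 4 → 02:32 UTC (Dec 6).
Port Anselm is UTC+9:00, so local arrival = 02:32 + 9:00 = 11:32 on Dec 6.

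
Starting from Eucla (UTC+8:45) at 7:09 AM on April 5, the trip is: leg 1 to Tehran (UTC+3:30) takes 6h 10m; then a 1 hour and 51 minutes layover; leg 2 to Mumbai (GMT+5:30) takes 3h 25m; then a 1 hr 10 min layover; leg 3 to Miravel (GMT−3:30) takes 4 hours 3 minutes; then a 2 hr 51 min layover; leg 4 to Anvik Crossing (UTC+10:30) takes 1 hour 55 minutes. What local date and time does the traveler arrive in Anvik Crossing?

Convert departure to UTC: 7:09 AM − 8:45 = 10:24 PM UTC on Apr 4.
Add 6 hours 10 minutes leg 1 → 4:34 AM UTC (Apr 5).
Add 1 hour 51 minutes layover in Tehran → 6:25 AM UTC.
Add 3 hours and 25 minutes leg 2 → 9:50 AM UTC.
Add 1 hour 10 minutes layover in Mumbai → 11:00 AM UTC.
Add 4 hours 3 minutes leg 3 → 3:03 PM UTC.
Add 2 hours 51 minutes layover in Miravel → 5:54 PM UTC.
Add 1 hour and 55 minutes leg 4 → 7:49 PM UTC.
Anvik Crossing is UTC+10:30, so local arrival = 7:49 PM + 10:30 = 6:19 AM on Apr 6.

6:19 AM on Apr 6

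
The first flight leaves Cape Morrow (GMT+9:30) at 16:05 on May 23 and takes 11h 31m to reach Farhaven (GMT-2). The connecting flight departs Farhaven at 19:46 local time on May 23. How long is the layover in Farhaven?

Convert departure to UTC: 16:05 − 9:30 = 06:35 UTC on May 23.
Add 11 hours 31 minutes flight time → 18:06 UTC.
Farhaven is UTC−2:00, so local arrival = 18:06 − 2:00 = 16:06 on May 23.
Layover = 19:46 − 16:06 = 3 hours 40 minutes.

3 hours 40 minutes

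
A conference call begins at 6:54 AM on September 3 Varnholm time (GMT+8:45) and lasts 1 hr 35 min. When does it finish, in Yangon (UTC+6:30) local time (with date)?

Convert start to UTC: 6:54 AM − 8:45 = 10:09 PM UTC on Sep 2.
Add 1 hour 35 minutes duration → 11:44 PM UTC.
Yangon is UTC+6:30, so local end time = 11:44 PM + 6:30 = 6:14 AM on Sep 3.

6:14 AM on Sep 3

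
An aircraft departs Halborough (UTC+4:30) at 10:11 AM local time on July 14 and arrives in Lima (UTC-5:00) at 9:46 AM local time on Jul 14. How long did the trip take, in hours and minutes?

Lima is 9:30 behind Halborough.
Clock-face elapsed time (ignoring zones) is −25 minutes.
Actual elapsed = −25 minutes + 9:30 = 9 hours 5 minutes.

9 hours 5 minutes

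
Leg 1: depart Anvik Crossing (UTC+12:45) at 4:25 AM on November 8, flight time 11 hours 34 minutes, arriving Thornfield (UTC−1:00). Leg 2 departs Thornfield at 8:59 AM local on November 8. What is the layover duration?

6 hours 45 minutes

Convert departure to UTC: 4:25 AM − 12:45 = 3:40 PM UTC on Nov 7.
Add 11 hours and 34 minutes flight time → 3:14 AM UTC (Nov 8).
Thornfield is UTC−1:00, so local arrival = 3:14 AM − 1:00 = 2:14 AM on Nov 8.
Layover = 8:59 AM − 2:14 AM = 6 hours 45 minutes.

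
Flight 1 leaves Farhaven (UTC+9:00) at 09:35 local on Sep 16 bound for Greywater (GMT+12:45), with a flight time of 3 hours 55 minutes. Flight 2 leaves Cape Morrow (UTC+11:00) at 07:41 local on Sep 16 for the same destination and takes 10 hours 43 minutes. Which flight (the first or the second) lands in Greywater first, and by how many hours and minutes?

the first, by 2 hours 54 minutes

Flight 1 in UTC: 09:35 − 9:00 = 00:35 on Sep 16.
+3 hours and 55 minutes → arrive 04:30 UTC on Sep 16.
Flight 2 in UTC: 07:41 − 11:00 = 20:41 on Sep 15.
+10 hours 43 minutes → arrive 07:24 UTC on Sep 16.
Flight 1 lands earlier by 2 hours 54 minutes.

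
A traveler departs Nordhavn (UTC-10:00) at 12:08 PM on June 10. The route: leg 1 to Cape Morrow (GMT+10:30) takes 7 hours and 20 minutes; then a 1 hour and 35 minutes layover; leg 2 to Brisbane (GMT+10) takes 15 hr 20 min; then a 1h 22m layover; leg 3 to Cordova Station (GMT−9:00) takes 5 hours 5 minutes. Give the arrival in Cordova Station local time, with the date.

7:50 PM on Jun 11

Convert departure to UTC: 12:08 PM + 10:00 = 10:08 PM UTC on Jun 10.
Add 7 hours 20 minutes leg 1 → 5:28 AM UTC (Jun 11).
Add 1 hour and 35 minutes layover in Cape Morrow → 7:03 AM UTC.
Add 15 hours and 20 minutes leg 2 → 10:23 PM UTC.
Add 1 hour 22 minutes layover in Brisbane → 11:45 PM UTC.
Add 5 hours and 5 minutes leg 3 → 4:50 AM UTC (Jun 12).
Cordova Station is UTC−9:00, so local arrival = 4:50 AM − 9:00 = 7:50 PM on Jun 11.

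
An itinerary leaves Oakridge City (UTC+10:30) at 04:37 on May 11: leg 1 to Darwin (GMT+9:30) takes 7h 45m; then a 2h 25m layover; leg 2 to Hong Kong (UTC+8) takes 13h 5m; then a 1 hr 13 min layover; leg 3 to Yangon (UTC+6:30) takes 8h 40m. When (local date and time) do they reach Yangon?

Convert departure to UTC: 04:37 − 10:30 = 18:07 UTC on May 10.
Add 7 hours and 45 minutes leg 1 → 01:52 UTC (May 11).
Add 2 hours and 25 minutes layover in Darwin → 04:17 UTC.
Add 13 hours and 5 minutes leg 2 → 17:22 UTC.
Add 1 hour 13 minutes layover in Hong Kong → 18:35 UTC.
Add 8 hours 40 minutes leg 3 → 03:15 UTC (May 12).
Yangon is UTC+6:30, so local arrival = 03:15 + 6:30 = 09:45 on May 12.

09:45 on May 12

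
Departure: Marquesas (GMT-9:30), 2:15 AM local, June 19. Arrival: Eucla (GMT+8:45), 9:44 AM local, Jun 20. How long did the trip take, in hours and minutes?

Departure in UTC: 2:15 AM + 9:30 = 11:45 AM on Jun 19.
Arrival in UTC: 9:44 AM − 8:45 = 12:59 AM on Jun 20.
Elapsed = 12:59 AM − 11:45 AM (+1 day) = 13 hours 14 minutes.

13 hours 14 minutes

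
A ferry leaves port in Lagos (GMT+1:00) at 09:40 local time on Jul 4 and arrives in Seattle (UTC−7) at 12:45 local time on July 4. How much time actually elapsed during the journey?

11 hours 5 minutes

Departure in UTC: 09:40 − 1:00 = 08:40 on Jul 4.
Arrival in UTC: 12:45 + 7:00 = 19:45 on Jul 4.
Elapsed = 19:45 − 08:40 = 11 hours 5 minutes.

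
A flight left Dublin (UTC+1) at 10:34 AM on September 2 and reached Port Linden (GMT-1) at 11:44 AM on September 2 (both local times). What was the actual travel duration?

Departure in UTC: 10:34 AM − 1:00 = 9:34 AM on Sep 2.
Arrival in UTC: 11:44 AM + 1:00 = 12:44 PM on Sep 2.
Elapsed = 12:44 PM − 9:34 AM = 3 hours 10 minutes.

3 hours 10 minutes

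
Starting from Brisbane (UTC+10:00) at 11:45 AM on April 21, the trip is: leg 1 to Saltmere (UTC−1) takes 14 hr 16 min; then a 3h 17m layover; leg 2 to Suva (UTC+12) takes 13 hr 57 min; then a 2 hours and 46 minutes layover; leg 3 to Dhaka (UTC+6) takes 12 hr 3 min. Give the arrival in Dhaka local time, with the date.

Convert departure to UTC: 11:45 AM − 10:00 = 1:45 AM UTC on Apr 21.
Add 14 hours and 16 minutes leg 1 → 4:01 PM UTC.
Add 3 hours 17 minutes layover in Saltmere → 7:18 PM UTC.
Add 13 hours 57 minutes leg 2 → 9:15 AM UTC (Apr 22).
Add 2 hours 46 minutes layover in Suva → 12:01 PM UTC.
Add 12 hours 3 minutes leg 3 → 12:04 AM UTC (Apr 23).
Dhaka is UTC+6:00, so local arrival = 12:04 AM + 6:00 = 6:04 AM on Apr 23.

6:04 AM on Apr 23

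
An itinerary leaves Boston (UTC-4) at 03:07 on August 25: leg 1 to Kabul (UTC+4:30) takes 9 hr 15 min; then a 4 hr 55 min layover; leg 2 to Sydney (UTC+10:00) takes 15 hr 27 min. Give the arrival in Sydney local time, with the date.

Convert departure to UTC: 03:07 + 4:00 = 07:07 UTC on Aug 25.
Add 9 hours 15 minutes leg 1 → 16:22 UTC.
Add 4 hours 55 minutes layover in Kabul → 21:17 UTC.
Add 15 hours 27 minutes leg 2 → 12:44 UTC (Aug 26).
Sydney is UTC+10:00, so local arrival = 12:44 + 10:00 = 22:44 on Aug 26.

22:44 on August 26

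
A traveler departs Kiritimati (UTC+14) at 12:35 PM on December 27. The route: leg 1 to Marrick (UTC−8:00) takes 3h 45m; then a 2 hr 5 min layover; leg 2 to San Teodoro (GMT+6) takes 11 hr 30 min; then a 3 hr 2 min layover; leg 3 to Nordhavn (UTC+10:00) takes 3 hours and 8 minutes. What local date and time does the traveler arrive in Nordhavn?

8:05 AM on Dec 28

Convert departure to UTC: 12:35 PM − 14:00 = 10:35 PM UTC on Dec 26.
Add 3 hours 45 minutes leg 1 → 2:20 AM UTC (Dec 27).
Add 2 hours and 5 minutes layover in Marrick → 4:25 AM UTC.
Add 11 hours and 30 minutes leg 2 → 3:55 PM UTC.
Add 3 hours and 2 minutes layover in San Teodoro → 6:57 PM UTC.
Add 3 hours 8 minutes leg 3 → 10:05 PM UTC.
Nordhavn is UTC+10:00, so local arrival = 10:05 PM + 10:00 = 8:05 AM on Dec 28.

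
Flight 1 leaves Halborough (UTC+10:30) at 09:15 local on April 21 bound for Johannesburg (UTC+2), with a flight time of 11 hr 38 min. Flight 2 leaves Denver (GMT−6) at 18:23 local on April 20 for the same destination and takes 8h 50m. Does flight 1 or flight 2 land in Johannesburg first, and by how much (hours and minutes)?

Flight 1 in UTC: 09:15 − 10:30 = 22:45 on Apr 20.
+11 hours 38 minutes → arrive 10:23 UTC on Apr 21.
Flight 2 in UTC: 18:23 + 6:00 = 00:23 on Apr 21.
+8 hours and 50 minutes → arrive 09:13 UTC on Apr 21.
Flight 2 lands earlier by 1 hour 10 minutes.

the second, by 1 hour 10 minutes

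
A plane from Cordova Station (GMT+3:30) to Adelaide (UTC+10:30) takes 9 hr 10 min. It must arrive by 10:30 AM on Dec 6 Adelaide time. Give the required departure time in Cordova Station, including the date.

Target arrival in UTC: 10:30 AM − 10:30 = 12:00 AM on Dec 6.
Subtract 9 hours and 10 minutes → departure 2:50 PM UTC on Dec 5.
Cordova Station is UTC+3:30: 2:50 PM + 3:30 = 6:20 PM on Dec 5.

6:20 PM on Dec 5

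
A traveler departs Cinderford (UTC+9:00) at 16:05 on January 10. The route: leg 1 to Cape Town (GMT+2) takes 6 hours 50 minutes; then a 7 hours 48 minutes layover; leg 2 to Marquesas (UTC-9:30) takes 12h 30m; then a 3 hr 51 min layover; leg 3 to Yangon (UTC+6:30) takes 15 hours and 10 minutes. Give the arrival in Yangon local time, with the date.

Convert departure to UTC: 16:05 − 9:00 = 07:05 UTC on Jan 10.
Add 6 hours and 50 minutes leg 1 → 13:55 UTC.
Add 7 hours 48 minutes layover in Cape Town → 21:43 UTC.
Add 12 hours 30 minutes leg 2 → 10:13 UTC (Jan 11).
Add 3 hours and 51 minutes layover in Marquesas → 14:04 UTC.
Add 15 hours and 10 minutes leg 3 → 05:14 UTC (Jan 12).
Yangon is UTC+6:30, so local arrival = 05:14 + 6:30 = 11:44 on Jan 12.

11:44 on Jan 12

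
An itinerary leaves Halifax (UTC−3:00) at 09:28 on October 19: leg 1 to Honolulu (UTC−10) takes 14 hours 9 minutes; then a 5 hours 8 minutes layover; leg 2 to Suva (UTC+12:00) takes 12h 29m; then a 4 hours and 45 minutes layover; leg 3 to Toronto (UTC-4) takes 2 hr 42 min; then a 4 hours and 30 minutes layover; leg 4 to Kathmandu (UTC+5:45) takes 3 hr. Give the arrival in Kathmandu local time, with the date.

Convert departure to UTC: 09:28 + 3:00 = 12:28 UTC on Oct 19.
Add 14 hours 9 minutes leg 1 → 02:37 UTC (Oct 20).
Add 5 hours and 8 minutes layover in Honolulu → 07:45 UTC.
Add 12 hours and 29 minutes leg 2 → 20:14 UTC.
Add 4 hours and 45 minutes layover in Suva → 00:59 UTC (Oct 21).
Add 2 hours and 42 minutes leg 3 → 03:41 UTC.
Add 4 hours 30 minutes layover in Toronto → 08:11 UTC.
Add 3 hours leg 4 → 11:11 UTC.
Kathmandu is UTC+5:45, so local arrival = 11:11 + 5:45 = 16:56 on Oct 21.

16:56 on Oct 21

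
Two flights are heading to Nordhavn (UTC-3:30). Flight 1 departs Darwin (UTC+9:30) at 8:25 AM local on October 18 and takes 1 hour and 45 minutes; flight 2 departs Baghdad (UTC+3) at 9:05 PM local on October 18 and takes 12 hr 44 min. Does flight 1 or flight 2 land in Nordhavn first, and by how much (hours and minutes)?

the first, by 30 hours 9 minutes

Flight 1 in UTC: 8:25 AM − 9:30 = 10:55 PM on Oct 17.
+1 hour 45 minutes → arrive 12:40 AM UTC on Oct 18.
Flight 2 in UTC: 9:05 PM − 3:00 = 6:05 PM on Oct 18.
+12 hours 44 minutes → arrive 6:49 AM UTC on Oct 19.
Flight 1 lands earlier by 30 hours 9 minutes.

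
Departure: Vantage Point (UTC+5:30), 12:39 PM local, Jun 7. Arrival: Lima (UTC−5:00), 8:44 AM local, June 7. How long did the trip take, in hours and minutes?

6 hours 35 minutes

Departure in UTC: 12:39 PM − 5:30 = 7:09 AM on Jun 7.
Arrival in UTC: 8:44 AM + 5:00 = 1:44 PM on Jun 7.
Elapsed = 1:44 PM − 7:09 AM = 6 hours 35 minutes.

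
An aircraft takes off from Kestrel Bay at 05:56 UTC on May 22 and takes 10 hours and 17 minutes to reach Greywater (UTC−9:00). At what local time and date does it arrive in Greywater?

07:13 on May 22

Departure is given in UTC: 05:56 on May 22.
Add 10 hours 17 minutes → 16:13 UTC.
Greywater is UTC−9:00: 16:13 − 9:00 = 07:13 on May 22.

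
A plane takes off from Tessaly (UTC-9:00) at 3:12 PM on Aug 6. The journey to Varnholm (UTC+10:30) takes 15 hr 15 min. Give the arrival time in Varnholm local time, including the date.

Convert departure to UTC: 3:12 PM + 9:00 = 12:12 AM UTC on Aug 7.
Add 15 hours 15 minutes travel time → 3:27 PM UTC.
Varnholm is UTC+10:30, so local arrival = 3:27 PM + 10:30 = 1:57 AM on Aug 8.

1:57 AM on August 8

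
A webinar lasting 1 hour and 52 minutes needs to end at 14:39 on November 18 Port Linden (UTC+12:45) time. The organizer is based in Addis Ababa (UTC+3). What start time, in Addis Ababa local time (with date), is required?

03:02 on November 18

Target end time in UTC: 14:39 − 12:45 = 01:54 on Nov 18.
Subtract 1 hour and 52 minutes → start 00:02 UTC on Nov 18.
Addis Ababa is UTC+3:00: 00:02 + 3:00 = 03:02 on Nov 18.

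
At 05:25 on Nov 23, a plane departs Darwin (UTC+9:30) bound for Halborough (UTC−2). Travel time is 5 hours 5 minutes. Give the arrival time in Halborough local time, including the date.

Convert departure to UTC: 05:25 − 9:30 = 19:55 UTC on Nov 22.
Add 5 hours and 5 minutes travel time → 01:00 UTC (Nov 23).
Halborough is UTC−2:00, so local arrival = 01:00 − 2:00 = 23:00 on Nov 22.

23:00 on November 22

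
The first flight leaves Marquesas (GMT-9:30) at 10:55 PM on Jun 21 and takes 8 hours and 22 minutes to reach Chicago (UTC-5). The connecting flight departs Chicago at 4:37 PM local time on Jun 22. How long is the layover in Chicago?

4 hours 50 minutes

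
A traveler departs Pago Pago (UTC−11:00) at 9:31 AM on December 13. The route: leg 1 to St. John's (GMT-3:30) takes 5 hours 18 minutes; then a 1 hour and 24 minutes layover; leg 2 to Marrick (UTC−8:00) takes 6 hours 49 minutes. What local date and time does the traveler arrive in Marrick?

Convert departure to UTC: 9:31 AM + 11:00 = 8:31 PM UTC on Dec 13.
Add 5 hours and 18 minutes leg 1 → 1:49 AM UTC (Dec 14).
Add 1 hour and 24 minutes layover in St. John's → 3:13 AM UTC.
Add 6 hours and 49 minutes leg 2 → 10:02 AM UTC.
Marrick is UTC−8:00, so local arrival = 10:02 AM − 8:00 = 2:02 AM on Dec 14.

2:02 AM on December 14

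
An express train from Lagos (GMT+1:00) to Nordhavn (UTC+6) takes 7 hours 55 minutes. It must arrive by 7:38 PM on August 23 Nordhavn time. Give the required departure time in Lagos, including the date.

Target arrival in UTC: 7:38 PM − 6:00 = 1:38 PM on Aug 23.
Subtract 7 hours 55 minutes → departure 5:43 AM UTC on Aug 23.
Lagos is UTC+1:00: 5:43 AM + 1:00 = 6:43 AM on Aug 23.

6:43 AM on Aug 23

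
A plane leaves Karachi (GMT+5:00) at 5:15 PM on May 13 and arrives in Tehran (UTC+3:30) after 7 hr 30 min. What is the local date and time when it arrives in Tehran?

11:15 PM on May 13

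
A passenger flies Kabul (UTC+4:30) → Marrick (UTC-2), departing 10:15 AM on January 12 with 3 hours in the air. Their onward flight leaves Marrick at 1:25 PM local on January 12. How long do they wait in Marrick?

6 hours 40 minutes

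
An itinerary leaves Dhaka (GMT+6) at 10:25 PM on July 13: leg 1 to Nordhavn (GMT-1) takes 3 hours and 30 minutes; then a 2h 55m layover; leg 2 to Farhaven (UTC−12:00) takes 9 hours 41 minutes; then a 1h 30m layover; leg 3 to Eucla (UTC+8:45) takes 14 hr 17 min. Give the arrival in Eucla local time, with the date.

9:03 AM on July 15

Convert departure to UTC: 10:25 PM − 6:00 = 4:25 PM UTC on Jul 13.
Add 3 hours and 30 minutes leg 1 → 7:55 PM UTC.
Add 2 hours 55 minutes layover in Nordhavn → 10:50 PM UTC.
Add 9 hours and 41 minutes leg 2 → 8:31 AM UTC (Jul 14).
Add 1 hour and 30 minutes layover in Farhaven → 10:01 AM UTC.
Add 14 hours 17 minutes leg 3 → 12:18 AM UTC (Jul 15).
Eucla is UTC+8:45, so local arrival = 12:18 AM + 8:45 = 9:03 AM on Jul 15.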